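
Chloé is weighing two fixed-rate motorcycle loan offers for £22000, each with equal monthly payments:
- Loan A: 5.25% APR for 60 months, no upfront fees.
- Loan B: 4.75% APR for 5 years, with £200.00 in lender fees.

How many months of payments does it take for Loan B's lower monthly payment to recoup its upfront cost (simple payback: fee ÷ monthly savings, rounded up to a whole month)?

Loan A: monthly rate = 5.25%/12 = 0.0043750; payment = 22,000 × 0.0043750 / (1 − (1+0.0043750)^−60) = £417.69.
Loan B: at 4.75% the monthly rate is 0.0039583, so the payment is 22,000 × 0.0039583 / (1 − 1.0039583^−60) = £412.65.
Monthly savings = £417.69 − £412.65 = £5.04.
Break-even = £200.00 / £5.04 = 39.68 → 40 months.

40 months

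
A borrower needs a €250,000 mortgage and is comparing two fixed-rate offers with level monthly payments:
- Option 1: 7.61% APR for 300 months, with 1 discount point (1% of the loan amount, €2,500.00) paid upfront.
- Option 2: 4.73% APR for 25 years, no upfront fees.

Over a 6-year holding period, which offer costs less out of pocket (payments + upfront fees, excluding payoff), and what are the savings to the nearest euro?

Option 1: at 7.61% the monthly rate is 0.0063417, so the payment is 250,000 × 0.0063417 / (1 − 1.0063417^−300) = €1,865.40.
Option 2: monthly rate = 4.73%/12 = 0.0039417; payment = 250,000 × 0.0039417 / (1 − (1+0.0039417)^−300) = €1,422.42.
Over 72 months: Option 1 costs 72 × €1,865.40 + €2,500.00 = €136,808.80; Option 2 costs 72 × €1,422.42 = €102,414.24.
Option 2 is cheaper by €136,808.80 − €102,414.24 = €34,394.56.

Option 2 by €34,395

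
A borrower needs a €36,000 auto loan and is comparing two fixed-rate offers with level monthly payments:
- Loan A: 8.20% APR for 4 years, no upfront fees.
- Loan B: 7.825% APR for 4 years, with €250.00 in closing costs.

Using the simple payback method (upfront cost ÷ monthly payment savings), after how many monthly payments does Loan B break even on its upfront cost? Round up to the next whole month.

40 months

Loan A: monthly rate = 8.2%/12 = 0.0068333; payment = 36,000 × 0.0068333 / (1 − (1+0.0068333)^−48) = €882.25.
Loan B: at 7.825% the monthly rate is 0.0065208, so the payment is 36,000 × 0.0065208 / (1 − 1.0065208^−48) = €875.91.
Monthly savings = €882.25 − €875.91 = €6.34.
Break-even = €250.00 / €6.34 = 39.43 → 40 months.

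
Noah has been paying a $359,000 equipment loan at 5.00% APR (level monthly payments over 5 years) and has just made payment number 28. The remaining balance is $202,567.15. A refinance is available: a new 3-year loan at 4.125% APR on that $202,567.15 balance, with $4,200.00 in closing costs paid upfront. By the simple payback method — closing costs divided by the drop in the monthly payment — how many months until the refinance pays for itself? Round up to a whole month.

6 months

Current payment = 359,000 × 5%/12 / (1 − (1+0.0041667)^−60) = $6,774.77.
Refinanced payment = 202,567.15 × 0.0034375 / (1 − (1+0.0034375)^−36) = $5,991.86.
Monthly savings = $6,774.77 − $5,991.86 = $782.91.
Break-even = $4,200.00 / $782.91 = 5.36 → 6 months.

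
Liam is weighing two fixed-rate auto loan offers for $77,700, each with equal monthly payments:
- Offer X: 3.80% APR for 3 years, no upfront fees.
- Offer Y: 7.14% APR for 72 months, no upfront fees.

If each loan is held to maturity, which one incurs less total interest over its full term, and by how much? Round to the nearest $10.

Offer X by $13,420

Offer X: at 3.80% the monthly rate is 0.0031667, so the payment is 77,700 × 0.0031667 / (1 − 1.0031667^−36) = $2,287.11.
Total interest on Offer X = 36 × $2,287.11 − $77,700 = $4,635.96.
Offer Y: monthly rate = 7.14%/12 = 0.0059500; payment = 77,700 × 0.0059500 / (1 − (1+0.0059500)^−72) = $1,329.94.
Total interest on Offer Y = 72 × $1,329.94 − $77,700 = $18,055.68.
Offer X is lower by $13,419.72.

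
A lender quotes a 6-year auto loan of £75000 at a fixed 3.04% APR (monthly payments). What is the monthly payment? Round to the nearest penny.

£1,140.87

Monthly rate = 3.04%/12 = 0.0025333; payment = 75,000 × 0.0025333 / (1 − (1+0.0025333)^−72) = £1,140.87.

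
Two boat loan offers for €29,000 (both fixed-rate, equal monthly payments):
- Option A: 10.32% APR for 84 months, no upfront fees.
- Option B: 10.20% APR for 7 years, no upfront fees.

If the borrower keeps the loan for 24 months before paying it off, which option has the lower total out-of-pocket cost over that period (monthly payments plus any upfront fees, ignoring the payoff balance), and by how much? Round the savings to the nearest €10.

Option B by €40

Option A: monthly rate = 10.32%/12 = 0.0086000; payment = 29,000 × 0.0086000 / (1 − (1+0.0086000)^−84) = €486.24.
Option B: at 10.20% the monthly rate is 0.0085000, so the payment is 29,000 × 0.0085000 / (1 − 1.0085000^−84) = €484.44.
Over 24 months: Option A costs 24 × €486.24 = €11,669.76; Option B costs 24 × €484.44 = €11,626.56.
Option B is cheaper by €11,669.76 − €11,626.56 = €43.20.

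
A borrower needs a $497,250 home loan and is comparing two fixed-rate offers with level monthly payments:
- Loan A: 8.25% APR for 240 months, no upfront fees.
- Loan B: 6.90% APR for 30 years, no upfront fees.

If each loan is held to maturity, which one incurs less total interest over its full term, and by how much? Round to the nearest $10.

Loan A by $162,100

Loan A: at 8.25% the monthly rate is 0.0068750, so the payment is 497,250 × 0.0068750 / (1 − 1.0068750^−240) = $4,236.90.
Total interest on Loan A = 240 × $4,236.90 − $497,250 = $519,606.00.
Loan B: monthly rate = 6.9%/12 = 0.0057500; payment = 497,250 × 0.0057500 / (1 − (1+0.0057500)^−360) = $3,274.89.
Total interest on Loan B = 360 × $3,274.89 − $497,250 = $681,710.40.
Loan A is lower by $162,104.40.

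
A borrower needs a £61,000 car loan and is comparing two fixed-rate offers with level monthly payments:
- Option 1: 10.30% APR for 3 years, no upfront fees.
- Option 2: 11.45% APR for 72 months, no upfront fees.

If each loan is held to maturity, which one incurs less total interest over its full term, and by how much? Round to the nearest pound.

Option 1: at 10.30% the monthly rate is 0.0085833, so the payment is 61,000 × 0.0085833 / (1 − 1.0085833^−36) = £1,976.90.
Total interest on Option 1 = 36 × £1,976.90 − £61,000 = £10,168.40.
Option 2: at 11.45% the monthly rate is 0.0095417, so the payment is 61,000 × 0.0095417 / (1 − 1.0095417^−72) = £1,175.19.
Total interest on Option 2 = 72 × £1,175.19 − £61,000 = £23,613.68.
Option 1 is lower by £13,445.28.

Option 1 by £13,445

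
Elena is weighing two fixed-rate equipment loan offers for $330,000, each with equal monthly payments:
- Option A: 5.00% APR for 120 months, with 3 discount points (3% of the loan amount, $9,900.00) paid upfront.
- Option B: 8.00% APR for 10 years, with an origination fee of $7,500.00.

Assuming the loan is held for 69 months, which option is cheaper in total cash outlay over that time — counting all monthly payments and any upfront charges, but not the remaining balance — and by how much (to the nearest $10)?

Option A: at 5.00% the monthly rate is 0.0041667, so the payment is 330,000 × 0.0041667 / (1 − 1.0041667^−120) = $3,500.16.
Option B: monthly rate = 8%/12 = 0.0066667; payment = 330,000 × 0.0066667 / (1 − (1+0.0066667)^−120) = $4,003.81.
Over 69 months: Option A costs 69 × $3,500.16 + $9,900.00 = $251,411.04; Option B costs 69 × $4,003.81 + $7,500.00 = $283,762.89.
Option A is cheaper by $283,762.89 − $251,411.04 = $32,351.85.

Option A by $32,350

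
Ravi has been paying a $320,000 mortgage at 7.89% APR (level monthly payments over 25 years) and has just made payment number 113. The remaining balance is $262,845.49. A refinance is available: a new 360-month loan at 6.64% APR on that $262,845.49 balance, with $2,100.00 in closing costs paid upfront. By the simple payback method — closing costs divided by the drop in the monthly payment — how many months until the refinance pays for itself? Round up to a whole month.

3 months

Current payment = 320,000 × 7.89%/12 / (1 − (1+0.0065750)^−300) = $2,446.54.
Refinanced payment = 262,845.49 × 0.0055333 / (1 − (1+0.0055333)^−360) = $1,685.64.
Monthly savings = $2,446.54 − $1,685.64 = $760.90.
Break-even = $2,100.00 / $760.90 = 2.76 → 3 months.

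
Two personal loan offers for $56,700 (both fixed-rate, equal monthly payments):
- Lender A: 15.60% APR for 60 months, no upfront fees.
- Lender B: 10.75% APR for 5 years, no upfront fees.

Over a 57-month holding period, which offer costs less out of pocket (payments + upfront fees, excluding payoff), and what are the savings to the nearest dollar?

Lender B by $8,041

Lender A: at 15.60% the monthly rate is 0.0130000, so the payment is 56,700 × 0.0130000 / (1 − 1.0130000^−60) = $1,366.81.
Lender B: at 10.75% the monthly rate is 0.0089583, so the payment is 56,700 × 0.0089583 / (1 − 1.0089583^−60) = $1,225.74.
Over 57 months: Lender A costs 57 × $1,366.81 = $77,908.17; Lender B costs 57 × $1,225.74 = $69,867.18.
Lender B is cheaper by $77,908.17 − $69,867.18 = $8,040.99.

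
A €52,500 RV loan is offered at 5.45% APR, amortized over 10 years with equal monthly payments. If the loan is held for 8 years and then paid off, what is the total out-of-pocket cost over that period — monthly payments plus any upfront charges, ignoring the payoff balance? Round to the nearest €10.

At 5.45% the monthly rate is 0.0045417, so the payment is 52,500 × 0.0045417 / (1 − 1.0045417^−120) = €568.46.
Total outlay = 96 × €568.46 = €54,572.16.

€54,570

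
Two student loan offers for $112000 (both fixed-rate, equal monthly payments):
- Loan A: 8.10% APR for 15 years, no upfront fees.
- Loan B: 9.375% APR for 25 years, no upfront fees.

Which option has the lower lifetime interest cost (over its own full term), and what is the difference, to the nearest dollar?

Loan A: at 8.10% the monthly rate is 0.0067500, so the payment is 112,000 × 0.0067500 / (1 − 1.0067500^−180) = $1,076.81.
Total interest on Loan A = 180 × $1,076.81 − $112,000 = $81,825.80.
Loan B: monthly rate = 9.375%/12 = 0.0078125; payment = 112,000 × 0.0078125 / (1 − (1+0.0078125)^−300) = $968.83.
Total interest on Loan B = 300 × $968.83 − $112,000 = $178,649.00.
Loan A is lower by $96,823.20.

Loan A by $96,823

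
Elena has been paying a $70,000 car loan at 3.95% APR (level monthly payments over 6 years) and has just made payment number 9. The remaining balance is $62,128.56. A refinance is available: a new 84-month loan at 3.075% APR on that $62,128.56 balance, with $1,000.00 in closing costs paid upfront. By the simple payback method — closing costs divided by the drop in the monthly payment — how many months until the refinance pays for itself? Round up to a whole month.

4 months

Current payment = 70,000 × 3.95%/12 / (1 − (1+0.0032917)^−72) = $1,093.57.
Refinanced payment = 62,128.56 × 0.0025625 / (1 − (1+0.0025625)^−84) = $823.03.
Monthly savings = $1,093.57 − $823.03 = $270.54.
Break-even = $1,000.00 / $270.54 = 3.70 → 4 months.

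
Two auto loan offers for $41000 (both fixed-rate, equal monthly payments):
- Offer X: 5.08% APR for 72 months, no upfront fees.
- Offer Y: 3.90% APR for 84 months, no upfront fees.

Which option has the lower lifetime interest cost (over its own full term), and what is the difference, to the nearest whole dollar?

Offer X: at 5.08% the monthly rate is 0.0042333, so the payment is 41,000 × 0.0042333 / (1 − 1.0042333^−72) = $661.82.
Total interest on Offer X = 72 × $661.82 − $41,000 = $6,651.04.
Offer Y: monthly rate = 3.9%/12 = 0.0032500; payment = 41,000 × 0.0032500 / (1 − (1+0.0032500)^−84) = $558.54.
Total interest on Offer Y = 84 × $558.54 − $41,000 = $5,917.36.
Offer Y is lower by $733.68.

Offer Y by $734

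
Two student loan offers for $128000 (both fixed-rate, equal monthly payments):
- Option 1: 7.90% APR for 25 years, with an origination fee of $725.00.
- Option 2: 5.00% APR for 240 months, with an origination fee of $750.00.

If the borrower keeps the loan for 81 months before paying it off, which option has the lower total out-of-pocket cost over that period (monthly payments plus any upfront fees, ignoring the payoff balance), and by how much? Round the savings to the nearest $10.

Option 2 by $10,890

Option 1: at 7.90% the monthly rate is 0.0065833, so the payment is 128,000 × 0.0065833 / (1 − 1.0065833^−300) = $979.46.
Option 2: at 5.00% the monthly rate is 0.0041667, so the payment is 128,000 × 0.0041667 / (1 − 1.0041667^−240) = $844.74.
Over 81 months: Option 1 costs 81 × $979.46 + $725.00 = $80,061.26; Option 2 costs 81 × $844.74 + $750.00 = $69,173.94.
Option 2 is cheaper by $80,061.26 − $69,173.94 = $10,887.32.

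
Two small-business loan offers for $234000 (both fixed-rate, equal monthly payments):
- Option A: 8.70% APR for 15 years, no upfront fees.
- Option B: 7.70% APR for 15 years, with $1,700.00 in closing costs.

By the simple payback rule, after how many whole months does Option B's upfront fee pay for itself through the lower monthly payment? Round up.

Option A: monthly rate = 8.7%/12 = 0.0072500; payment = 234,000 × 0.0072500 / (1 − (1+0.0072500)^−180) = $2,331.81.
Option B: at 7.70% the monthly rate is 0.0064167, so the payment is 234,000 × 0.0064167 / (1 − 1.0064167^−180) = $2,195.89.
Monthly savings = $2,331.81 − $2,195.89 = $135.92.
Break-even = $1,700.00 / $135.92 = 12.51 → 13 months.

13 months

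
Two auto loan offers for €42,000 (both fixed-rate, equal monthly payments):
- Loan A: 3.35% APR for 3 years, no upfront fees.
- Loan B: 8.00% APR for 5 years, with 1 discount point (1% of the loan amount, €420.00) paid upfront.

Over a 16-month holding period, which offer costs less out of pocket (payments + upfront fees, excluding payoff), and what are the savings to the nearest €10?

Loan B by €5,600

Loan A: monthly rate = 3.35%/12 = 0.0027917; payment = 42,000 × 0.0027917 / (1 − (1+0.0027917)^−36) = €1,227.90.
Loan B: monthly rate = 8%/12 = 0.0066667; payment = 42,000 × 0.0066667 / (1 − (1+0.0066667)^−60) = €851.61.
Over 16 months: Loan A costs 16 × €1,227.90 = €19,646.40; Loan B costs 16 × €851.61 + €420.00 = €14,045.76.
Loan B is cheaper by €19,646.40 − €14,045.76 = €5,600.64.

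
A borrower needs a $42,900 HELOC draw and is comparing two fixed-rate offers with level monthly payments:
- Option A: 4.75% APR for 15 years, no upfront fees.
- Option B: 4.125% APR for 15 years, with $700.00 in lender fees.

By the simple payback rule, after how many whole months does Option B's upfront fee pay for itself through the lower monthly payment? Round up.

Option A: at 4.75% the monthly rate is 0.0039583, so the payment is 42,900 × 0.0039583 / (1 − 1.0039583^−180) = $333.69.
Option B: monthly rate = 4.125%/12 = 0.0034375; payment = 42,900 × 0.0034375 / (1 − (1+0.0034375)^−180) = $320.02.
Monthly savings = $333.69 − $320.02 = $13.67.
Break-even = $700.00 / $13.67 = 51.21 → 52 months.

52 months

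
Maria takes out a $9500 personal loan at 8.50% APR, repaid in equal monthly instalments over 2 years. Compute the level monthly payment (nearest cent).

At 8.50% the monthly rate is 0.0070833, so the payment is 9,500 × 0.0070833 / (1 − 1.0070833^−24) = $431.83.

$431.83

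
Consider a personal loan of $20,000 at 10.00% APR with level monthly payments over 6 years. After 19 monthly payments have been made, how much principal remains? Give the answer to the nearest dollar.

With monthly rate i = 10%/12 = 0.0083333, the balance after k of n payments is P · [(1+i)^n − (1+i)^k] / [(1+i)^n − 1].
(1+0.0083333)^72 = 1.81759428 and (1+0.0083333)^19 = 1.17078827, so the balance is 20,000 × (1.81759428 − 1.17078827) / (1.81759428 − 1) = $15,822.18.

$15,822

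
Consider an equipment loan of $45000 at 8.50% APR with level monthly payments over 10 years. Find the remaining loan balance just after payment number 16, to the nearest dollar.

With monthly rate i = 8.5%/12 = 0.0070833, the balance after k of n payments is P · [(1+i)^n − (1+i)^k] / [(1+i)^n − 1].
(1+0.0070833)^120 = 2.33264712 and (1+0.0070833)^16 = 1.11955785, so the balance is 45,000 × (2.33264712 − 1.11955785) / (2.33264712 − 1) = $40,962.84.

$40,963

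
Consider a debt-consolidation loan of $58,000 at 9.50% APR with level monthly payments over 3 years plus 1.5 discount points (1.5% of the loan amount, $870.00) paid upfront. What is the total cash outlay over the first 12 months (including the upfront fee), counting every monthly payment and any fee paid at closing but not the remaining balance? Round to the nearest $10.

Monthly rate = 9.5%/12 = 0.0079167; payment = 58,000 × 0.0079167 / (1 − (1+0.0079167)^−36) = $1,857.91.
Total outlay = 12 × $1,857.91 + $870.00 = $23,164.92.

$23,160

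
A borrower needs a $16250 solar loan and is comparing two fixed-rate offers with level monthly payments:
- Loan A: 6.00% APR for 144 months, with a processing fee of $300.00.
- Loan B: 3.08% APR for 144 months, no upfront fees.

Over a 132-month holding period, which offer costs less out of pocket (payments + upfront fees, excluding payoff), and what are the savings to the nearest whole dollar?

Loan B by $3,395

Loan A: at 6.00% the monthly rate is 0.0050000, so the payment is 16,250 × 0.0050000 / (1 − 1.0050000^−144) = $158.58.
Loan B: monthly rate = 3.08%/12 = 0.0025667; payment = 16,250 × 0.0025667 / (1 − (1+0.0025667)^−144) = $135.13.
Over 132 months: Loan A costs 132 × $158.58 + $300.00 = $21,232.56; Loan B costs 132 × $135.13 = $17,837.16.
Loan B is cheaper by $21,232.56 − $17,837.16 = $3,395.40.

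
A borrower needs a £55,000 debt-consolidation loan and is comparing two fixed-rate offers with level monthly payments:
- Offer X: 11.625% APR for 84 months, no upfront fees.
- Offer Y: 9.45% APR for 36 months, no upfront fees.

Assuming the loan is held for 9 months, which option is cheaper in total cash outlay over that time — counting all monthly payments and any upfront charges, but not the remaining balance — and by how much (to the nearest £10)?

Offer X by £7,210

Offer X: monthly rate = 11.625%/12 = 0.0096875; payment = 55,000 × 0.0096875 / (1 − (1+0.0096875)^−84) = £959.91.
Offer Y: monthly rate = 9.45%/12 = 0.0078750; payment = 55,000 × 0.0078750 / (1 − (1+0.0078750)^−36) = £1,760.53.
Over 9 months: Offer X costs 9 × £959.91 = £8,639.19; Offer Y costs 9 × £1,760.53 = £15,844.77.
Offer X is cheaper by £15,844.77 − £8,639.19 = £7,205.58.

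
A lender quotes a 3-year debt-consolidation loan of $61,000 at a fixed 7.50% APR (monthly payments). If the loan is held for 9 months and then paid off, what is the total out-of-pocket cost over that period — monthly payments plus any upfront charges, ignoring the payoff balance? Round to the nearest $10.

Monthly rate = 7.5%/12 = 0.0062500; payment = 61,000 × 0.0062500 / (1 − (1+0.0062500)^−36) = $1,897.48.
Total outlay = 9 × $1,897.48 = $17,077.32.

$17,080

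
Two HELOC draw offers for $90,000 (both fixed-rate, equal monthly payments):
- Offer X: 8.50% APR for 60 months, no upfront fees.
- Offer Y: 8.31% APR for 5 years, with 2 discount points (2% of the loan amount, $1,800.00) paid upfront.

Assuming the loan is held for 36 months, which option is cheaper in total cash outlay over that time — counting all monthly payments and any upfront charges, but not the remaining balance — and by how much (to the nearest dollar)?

Offer X: monthly rate = 8.5%/12 = 0.0070833; payment = 90,000 × 0.0070833 / (1 − (1+0.0070833)^−60) = $1,846.49.
Offer Y: monthly rate = 8.31%/12 = 0.0069250; payment = 90,000 × 0.0069250 / (1 − (1+0.0069250)^−60) = $1,838.26.
Over 36 months: Offer X costs 36 × $1,846.49 = $66,473.64; Offer Y costs 36 × $1,838.26 + $1,800.00 = $67,977.36.
Offer X is cheaper by $67,977.36 − $66,473.64 = $1,503.72.

Offer X by $1,504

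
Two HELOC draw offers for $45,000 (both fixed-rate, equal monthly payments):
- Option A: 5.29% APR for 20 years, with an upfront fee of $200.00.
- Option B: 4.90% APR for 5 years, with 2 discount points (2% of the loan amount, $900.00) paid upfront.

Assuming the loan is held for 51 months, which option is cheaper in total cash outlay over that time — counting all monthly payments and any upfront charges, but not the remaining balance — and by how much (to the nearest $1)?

Option A by $28,388

Option A: monthly rate = 5.29%/12 = 0.0044083; payment = 45,000 × 0.0044083 / (1 − (1+0.0044083)^−240) = $304.24.
Option B: at 4.90% the monthly rate is 0.0040833, so the payment is 45,000 × 0.0040833 / (1 − 1.0040833^−60) = $847.15.
Over 51 months: Option A costs 51 × $304.24 + $200.00 = $15,716.24; Option B costs 51 × $847.15 + $900.00 = $44,104.65.
Option A is cheaper by $44,104.65 − $15,716.24 = $28,388.41.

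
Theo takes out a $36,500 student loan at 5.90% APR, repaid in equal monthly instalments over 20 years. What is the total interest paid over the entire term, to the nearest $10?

At 5.90% the monthly rate is 0.0049167, so the payment is 36,500 × 0.0049167 / (1 − 1.0049167^−240) = $259.40.
Total paid = 240 × $259.40 = $62,256.00; interest = $62,256.00 − $36,500 = $25,756.00.

$25,760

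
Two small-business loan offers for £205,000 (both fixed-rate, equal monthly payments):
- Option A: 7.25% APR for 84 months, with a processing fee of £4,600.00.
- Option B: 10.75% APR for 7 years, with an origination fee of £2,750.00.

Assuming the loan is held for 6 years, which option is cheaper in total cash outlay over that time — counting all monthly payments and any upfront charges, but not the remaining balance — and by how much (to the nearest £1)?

Option A by £24,365

Option A: monthly rate = 7.25%/12 = 0.0060417; payment = 205,000 × 0.0060417 / (1 − (1+0.0060417)^−84) = £3,119.11.
Option B: monthly rate = 10.75%/12 = 0.0089583; payment = 205,000 × 0.0089583 / (1 − (1+0.0089583)^−84) = £3,483.21.
Over 72 months: Option A costs 72 × £3,119.11 + £4,600.00 = £229,175.92; Option B costs 72 × £3,483.21 + £2,750.00 = £253,541.12.
Option A is cheaper by £253,541.12 − £229,175.92 = £24,365.20.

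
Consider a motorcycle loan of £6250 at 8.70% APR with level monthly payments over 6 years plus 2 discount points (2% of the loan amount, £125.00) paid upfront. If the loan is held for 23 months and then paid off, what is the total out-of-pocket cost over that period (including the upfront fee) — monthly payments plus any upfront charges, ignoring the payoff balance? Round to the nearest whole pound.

£2,695

At 8.70% the monthly rate is 0.0072500, so the payment is 6,250 × 0.0072500 / (1 − 1.0072500^−72) = £111.73.
Total outlay = 23 × £111.73 + £125.00 = £2,694.79.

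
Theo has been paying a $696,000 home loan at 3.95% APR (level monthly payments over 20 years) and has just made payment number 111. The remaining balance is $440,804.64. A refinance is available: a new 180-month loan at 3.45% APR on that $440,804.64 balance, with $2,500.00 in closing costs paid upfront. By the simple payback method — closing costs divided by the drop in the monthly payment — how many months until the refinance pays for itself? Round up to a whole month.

Current payment = 696,000 × 3.95%/12 / (1 − (1+0.0032917)^−240) = $4,199.31.
Refinanced payment = 440,804.64 × 0.0028750 / (1 − (1+0.0028750)^−180) = $3,140.42.
Monthly savings = $4,199.31 − $3,140.42 = $1,058.89.
Break-even = $2,500.00 / $1,058.89 = 2.36 → 3 months.

3 months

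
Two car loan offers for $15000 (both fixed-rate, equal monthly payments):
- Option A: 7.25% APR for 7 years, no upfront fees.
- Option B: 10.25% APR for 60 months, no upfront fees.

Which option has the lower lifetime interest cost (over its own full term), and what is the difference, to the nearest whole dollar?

Option A by $62

Option A: monthly rate = 7.25%/12 = 0.0060417; payment = 15,000 × 0.0060417 / (1 − (1+0.0060417)^−84) = $228.23.
Total interest on Option A = 84 × $228.23 − $15,000 = $4,171.32.
Option B: at 10.25% the monthly rate is 0.0085417, so the payment is 15,000 × 0.0085417 / (1 − 1.0085417^−60) = $320.55.
Total interest on Option B = 60 × $320.55 − $15,000 = $4,233.00.
Option A is lower by $61.68.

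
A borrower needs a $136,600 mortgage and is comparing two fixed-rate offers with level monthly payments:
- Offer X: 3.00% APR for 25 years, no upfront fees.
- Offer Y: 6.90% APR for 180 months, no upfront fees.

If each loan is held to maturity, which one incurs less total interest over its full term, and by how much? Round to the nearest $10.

Offer X by $25,300

Offer X: monthly rate = 3%/12 = 0.0025000; payment = 136,600 × 0.0025000 / (1 − (1+0.0025000)^−300) = $647.77.
Total interest on Offer X = 300 × $647.77 − $136,600 = $57,731.00.
Offer Y: at 6.90% the monthly rate is 0.0057500, so the payment is 136,600 × 0.0057500 / (1 − 1.0057500^−180) = $1,220.18.
Total interest on Offer Y = 180 × $1,220.18 − $136,600 = $83,032.40.
Offer X is lower by $25,301.40.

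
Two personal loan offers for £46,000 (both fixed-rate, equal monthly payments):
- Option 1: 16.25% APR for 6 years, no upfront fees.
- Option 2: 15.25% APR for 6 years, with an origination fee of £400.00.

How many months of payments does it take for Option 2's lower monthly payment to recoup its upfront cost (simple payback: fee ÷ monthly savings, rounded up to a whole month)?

16 months

Option 1: at 16.25% the monthly rate is 0.0135417, so the payment is 46,000 × 0.0135417 / (1 − 1.0135417^−72) = £1,004.17.
Option 2: at 15.25% the monthly rate is 0.0127083, so the payment is 46,000 × 0.0127083 / (1 − 1.0127083^−72) = £978.93.
Monthly savings = £1,004.17 − £978.93 = £25.24.
Break-even = £400.00 / £25.24 = 15.85 → 16 months.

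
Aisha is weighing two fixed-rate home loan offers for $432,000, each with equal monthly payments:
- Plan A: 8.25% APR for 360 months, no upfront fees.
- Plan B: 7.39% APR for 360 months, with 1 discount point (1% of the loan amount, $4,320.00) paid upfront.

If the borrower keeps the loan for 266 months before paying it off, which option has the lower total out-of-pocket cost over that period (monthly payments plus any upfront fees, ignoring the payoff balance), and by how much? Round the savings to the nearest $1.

Plan A: monthly rate = 8.25%/12 = 0.0068750; payment = 432,000 × 0.0068750 / (1 − (1+0.0068750)^−360) = $3,245.47.
Plan B: monthly rate = 7.39%/12 = 0.0061583; payment = 432,000 × 0.0061583 / (1 − (1+0.0061583)^−360) = $2,988.13.
Over 266 months: Plan A costs 266 × $3,245.47 = $863,295.02; Plan B costs 266 × $2,988.13 + $4,320.00 = $799,162.58.
Plan B is cheaper by $863,295.02 − $799,162.58 = $64,132.44.

Plan B by $64,132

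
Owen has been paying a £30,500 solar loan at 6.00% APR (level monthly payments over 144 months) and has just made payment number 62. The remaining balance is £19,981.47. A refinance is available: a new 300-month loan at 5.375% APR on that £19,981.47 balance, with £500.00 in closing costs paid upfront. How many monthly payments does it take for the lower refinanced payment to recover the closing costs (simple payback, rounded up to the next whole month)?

Current payment = 30,500 × 6%/12 / (1 − (1+0.0050000)^−144) = £297.63.
Refinanced payment = 19,981.47 × 0.0044792 / (1 − (1+0.0044792)^−300) = £121.22.
Monthly savings = £297.63 − £121.22 = £176.41.
Break-even = £500.00 / £176.41 = 2.83 → 3 months.

3 months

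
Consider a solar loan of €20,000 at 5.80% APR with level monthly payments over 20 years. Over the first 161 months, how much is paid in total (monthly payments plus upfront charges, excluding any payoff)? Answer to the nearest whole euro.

At 5.80% the monthly rate is 0.0048333, so the payment is 20,000 × 0.0048333 / (1 − 1.0048333^−240) = €140.99.
Total outlay = 161 × €140.99 = €22,699.39.

€22,699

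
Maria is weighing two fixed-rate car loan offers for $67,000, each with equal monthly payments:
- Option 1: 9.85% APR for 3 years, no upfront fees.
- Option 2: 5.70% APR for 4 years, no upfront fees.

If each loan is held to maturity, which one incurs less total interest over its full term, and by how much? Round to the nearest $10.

Option 1: monthly rate = 9.85%/12 = 0.0082083; payment = 67,000 × 0.0082083 / (1 − (1+0.0082083)^−36) = $2,157.19.
Total interest on Option 1 = 36 × $2,157.19 − $67,000 = $10,658.84.
Option 2: monthly rate = 5.7%/12 = 0.0047500; payment = 67,000 × 0.0047500 / (1 − (1+0.0047500)^−48) = $1,564.30.
Total interest on Option 2 = 48 × $1,564.30 − $67,000 = $8,086.40.
Option 2 is lower by $2,572.44.

Option 2 by $2,570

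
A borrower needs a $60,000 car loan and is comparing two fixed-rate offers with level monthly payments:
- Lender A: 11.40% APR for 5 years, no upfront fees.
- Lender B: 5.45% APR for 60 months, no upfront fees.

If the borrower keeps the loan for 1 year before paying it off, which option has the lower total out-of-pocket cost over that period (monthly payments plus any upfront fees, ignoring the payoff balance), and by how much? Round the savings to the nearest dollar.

Lender B by $2,062

Lender A: monthly rate = 11.4%/12 = 0.0095000; payment = 60,000 × 0.0095000 / (1 − (1+0.0095000)^−60) = $1,316.55.
Lender B: at 5.45% the monthly rate is 0.0045417, so the payment is 60,000 × 0.0045417 / (1 − 1.0045417^−60) = $1,144.69.
Over 12 months: Lender A costs 12 × $1,316.55 = $15,798.60; Lender B costs 12 × $1,144.69 = $13,736.28.
Lender B is cheaper by $15,798.60 − $13,736.28 = $2,062.32.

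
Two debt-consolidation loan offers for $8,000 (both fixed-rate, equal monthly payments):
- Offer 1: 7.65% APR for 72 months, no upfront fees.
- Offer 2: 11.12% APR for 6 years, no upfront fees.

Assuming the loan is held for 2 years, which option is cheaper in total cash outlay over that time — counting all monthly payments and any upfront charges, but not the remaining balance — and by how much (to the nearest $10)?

Offer 1: at 7.65% the monthly rate is 0.0063750, so the payment is 8,000 × 0.0063750 / (1 − 1.0063750^−72) = $138.90.
Offer 2: at 11.12% the monthly rate is 0.0092667, so the payment is 8,000 × 0.0092667 / (1 − 1.0092667^−72) = $152.76.
Over 24 months: Offer 1 costs 24 × $138.90 = $3,333.60; Offer 2 costs 24 × $152.76 = $3,666.24.
Offer 1 is cheaper by $3,666.24 − $3,333.60 = $332.64.

Offer 1 by $330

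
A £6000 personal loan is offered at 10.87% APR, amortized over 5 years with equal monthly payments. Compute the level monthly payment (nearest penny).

£130.07

Monthly rate = 10.87%/12 = 0.0090583; payment = 6,000 × 0.0090583 / (1 − (1+0.0090583)^−60) = £130.07.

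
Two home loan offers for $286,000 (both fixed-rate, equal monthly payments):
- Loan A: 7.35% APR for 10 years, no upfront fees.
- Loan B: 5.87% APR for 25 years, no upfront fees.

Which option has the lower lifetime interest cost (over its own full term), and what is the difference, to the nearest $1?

Loan A: at 7.35% the monthly rate is 0.0061250, so the payment is 286,000 × 0.0061250 / (1 − 1.0061250^−120) = $3,372.52.
Total interest on Loan A = 120 × $3,372.52 − $286,000 = $118,702.40.
Loan B: monthly rate = 5.87%/12 = 0.0048917; payment = 286,000 × 0.0048917 / (1 − (1+0.0048917)^−300) = $1,820.04.
Total interest on Loan B = 300 × $1,820.04 − $286,000 = $260,012.00.
Loan A is lower by $141,309.60.

Loan A by $141,310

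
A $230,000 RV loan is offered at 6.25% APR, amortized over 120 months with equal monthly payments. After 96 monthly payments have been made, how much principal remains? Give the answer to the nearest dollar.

With monthly rate i = 6.25%/12 = 0.0052083, the balance after k of n payments is P · [(1+i)^n − (1+i)^k] / [(1+i)^n − 1].
(1+0.0052083)^120 = 1.86521817 and (1+0.0052083)^96 = 1.64658331, so the balance is 230,000 × (1.86521817 − 1.64658331) / (1.86521817 − 1) = $58,119.46.

$58,119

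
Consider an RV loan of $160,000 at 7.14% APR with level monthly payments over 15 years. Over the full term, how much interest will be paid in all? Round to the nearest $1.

Monthly rate = 7.14%/12 = 0.0059500; payment = 160,000 × 0.0059500 / (1 − (1+0.0059500)^−180) = $1,450.68.
Total paid = 180 × $1,450.68 = $261,122.40; interest = $261,122.40 − $160,000 = $101,122.40.

$101,122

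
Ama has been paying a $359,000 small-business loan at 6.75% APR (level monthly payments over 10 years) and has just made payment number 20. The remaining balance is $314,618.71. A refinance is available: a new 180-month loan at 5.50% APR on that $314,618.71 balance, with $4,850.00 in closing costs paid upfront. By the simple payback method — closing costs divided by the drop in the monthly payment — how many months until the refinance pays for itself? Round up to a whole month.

Current payment = 359,000 × 6.75%/12 / (1 − (1+0.0056250)^−120) = $4,122.19.
Refinanced payment = 314,618.71 × 0.0045833 / (1 − (1+0.0045833)^−180) = $2,570.70.
Monthly savings = $4,122.19 − $2,570.70 = $1,551.49.
Break-even = $4,850.00 / $1,551.49 = 3.13 → 4 months.

4 months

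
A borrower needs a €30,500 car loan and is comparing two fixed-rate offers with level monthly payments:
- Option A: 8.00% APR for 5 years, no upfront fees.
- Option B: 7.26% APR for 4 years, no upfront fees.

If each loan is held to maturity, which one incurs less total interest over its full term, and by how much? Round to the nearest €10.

Option A: at 8.00% the monthly rate is 0.0066667, so the payment is 30,500 × 0.0066667 / (1 − 1.0066667^−60) = €618.43.
Total interest on Option A = 60 × €618.43 − €30,500 = €6,605.80.
Option B: at 7.26% the monthly rate is 0.0060500, so the payment is 30,500 × 0.0060500 / (1 − 1.0060500^−48) = €734.05.
Total interest on Option B = 48 × €734.05 − €30,500 = €4,734.40.
Option B is lower by €1,871.40.

Option B by €1,870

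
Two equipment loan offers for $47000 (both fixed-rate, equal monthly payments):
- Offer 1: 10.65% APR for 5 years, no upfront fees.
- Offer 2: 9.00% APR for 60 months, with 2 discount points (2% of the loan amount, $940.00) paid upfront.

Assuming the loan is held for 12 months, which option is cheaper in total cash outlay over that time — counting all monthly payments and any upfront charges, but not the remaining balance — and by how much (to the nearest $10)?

Offer 1: at 10.65% the monthly rate is 0.0088750, so the payment is 47,000 × 0.0088750 / (1 − 1.0088750^−60) = $1,013.71.
Offer 2: at 9.00% the monthly rate is 0.0075000, so the payment is 47,000 × 0.0075000 / (1 − 1.0075000^−60) = $975.64.
Over 12 months: Offer 1 costs 12 × $1,013.71 = $12,164.52; Offer 2 costs 12 × $975.64 + $940.00 = $12,647.68.
Offer 1 is cheaper by $12,647.68 − $12,164.52 = $483.16.

Offer 1 by $480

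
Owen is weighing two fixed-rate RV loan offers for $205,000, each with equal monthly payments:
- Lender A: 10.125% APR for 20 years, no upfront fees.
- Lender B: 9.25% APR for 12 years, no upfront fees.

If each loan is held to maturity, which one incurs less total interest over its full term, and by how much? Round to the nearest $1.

Lender B by $138,756

Lender A: monthly rate = 10.125%/12 = 0.0084375; payment = 205,000 × 0.0084375 / (1 − (1+0.0084375)^−240) = $1,995.30.
Total interest on Lender A = 240 × $1,995.30 − $205,000 = $273,872.00.
Lender B: at 9.25% the monthly rate is 0.0077083, so the payment is 205,000 × 0.0077083 / (1 − 1.0077083^−144) = $2,361.92.
Total interest on Lender B = 144 × $2,361.92 − $205,000 = $135,116.48.
Lender B is lower by $138,755.52.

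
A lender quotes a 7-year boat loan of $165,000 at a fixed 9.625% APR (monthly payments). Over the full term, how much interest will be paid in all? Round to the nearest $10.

$62,420

At 9.625% the monthly rate is 0.0080208, so the payment is 165,000 × 0.0080208 / (1 − 1.0080208^−84) = $2,707.33.
Total paid = 84 × $2,707.33 = $227,415.72; interest = $227,415.72 − $165,000 = $62,415.72.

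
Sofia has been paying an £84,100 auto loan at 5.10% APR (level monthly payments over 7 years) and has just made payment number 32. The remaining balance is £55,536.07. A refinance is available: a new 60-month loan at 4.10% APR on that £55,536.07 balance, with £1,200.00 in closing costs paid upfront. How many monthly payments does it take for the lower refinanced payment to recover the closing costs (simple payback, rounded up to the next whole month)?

8 months

Current payment = 84,100 × 5.1%/12 / (1 − (1+0.0042500)^−84) = £1,192.62.
Refinanced payment = 55,536.07 × 0.0034167 / (1 − (1+0.0034167)^−60) = £1,025.29.
Monthly savings = £1,192.62 − £1,025.29 = £167.33.
Break-even = £1,200.00 / £167.33 = 7.17 → 8 months.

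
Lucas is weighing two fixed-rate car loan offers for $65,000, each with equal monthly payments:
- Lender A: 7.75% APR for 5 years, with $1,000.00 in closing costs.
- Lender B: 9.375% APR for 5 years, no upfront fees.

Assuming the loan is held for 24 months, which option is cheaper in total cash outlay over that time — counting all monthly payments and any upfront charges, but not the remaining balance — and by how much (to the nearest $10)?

Lender A: at 7.75% the monthly rate is 0.0064583, so the payment is 65,000 × 0.0064583 / (1 − 1.0064583^−60) = $1,310.20.
Lender B: at 9.375% the monthly rate is 0.0078125, so the payment is 65,000 × 0.0078125 / (1 − 1.0078125^−60) = $1,361.15.
Over 24 months: Lender A costs 24 × $1,310.20 + $1,000.00 = $32,444.80; Lender B costs 24 × $1,361.15 = $32,667.60.
Lender A is cheaper by $32,667.60 − $32,444.80 = $222.80.

Lender A by $220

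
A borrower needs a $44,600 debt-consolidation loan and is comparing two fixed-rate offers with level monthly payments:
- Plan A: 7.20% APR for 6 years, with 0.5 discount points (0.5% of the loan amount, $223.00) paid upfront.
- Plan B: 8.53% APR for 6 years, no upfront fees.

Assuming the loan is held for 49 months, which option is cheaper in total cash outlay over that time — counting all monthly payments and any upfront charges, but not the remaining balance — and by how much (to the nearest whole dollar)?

Plan A by $1,193

Plan A: at 7.20% the monthly rate is 0.0060000, so the payment is 44,600 × 0.0060000 / (1 − 1.0060000^−72) = $764.68.
Plan B: at 8.53% the monthly rate is 0.0071083, so the payment is 44,600 × 0.0071083 / (1 − 1.0071083^−72) = $793.57.
Over 49 months: Plan A costs 49 × $764.68 + $223.00 = $37,692.32; Plan B costs 49 × $793.57 = $38,884.93.
Plan A is cheaper by $38,884.93 − $37,692.32 = $1,192.61.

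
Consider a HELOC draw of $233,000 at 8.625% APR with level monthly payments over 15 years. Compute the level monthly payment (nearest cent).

At 8.625% the monthly rate is 0.0071875, so the payment is 233,000 × 0.0071875 / (1 − 1.0071875^−180) = $2,311.55.

$2,311.55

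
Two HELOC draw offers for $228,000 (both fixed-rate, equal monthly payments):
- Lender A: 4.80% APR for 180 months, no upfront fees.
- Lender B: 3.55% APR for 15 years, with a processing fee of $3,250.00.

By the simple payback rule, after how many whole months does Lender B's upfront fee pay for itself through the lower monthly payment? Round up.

23 months

Lender A: at 4.80% the monthly rate is 0.0040000, so the payment is 228,000 × 0.0040000 / (1 − 1.0040000^−180) = $1,779.34.
Lender B: at 3.55% the monthly rate is 0.0029583, so the payment is 228,000 × 0.0029583 / (1 − 1.0029583^−180) = $1,635.54.
Monthly savings = $1,779.34 − $1,635.54 = $143.80.
Break-even = $3,250.00 / $143.80 = 22.60 → 23 months.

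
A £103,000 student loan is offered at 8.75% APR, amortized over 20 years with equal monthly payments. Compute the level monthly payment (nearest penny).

£910.22

At 8.75% the monthly rate is 0.0072917, so the payment is 103,000 × 0.0072917 / (1 − 1.0072917^−240) = £910.22.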